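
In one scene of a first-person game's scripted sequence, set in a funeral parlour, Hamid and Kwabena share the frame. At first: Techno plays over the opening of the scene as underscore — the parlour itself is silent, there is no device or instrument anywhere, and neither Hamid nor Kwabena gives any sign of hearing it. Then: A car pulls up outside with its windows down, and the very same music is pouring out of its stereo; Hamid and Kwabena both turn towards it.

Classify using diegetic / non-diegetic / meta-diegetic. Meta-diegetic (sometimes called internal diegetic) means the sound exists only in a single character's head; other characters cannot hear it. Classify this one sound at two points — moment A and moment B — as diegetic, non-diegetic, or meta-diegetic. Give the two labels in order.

non-diegetic, diegetic

Moment A: no in-world source exists and no character can hear it — underscore → non-diegetic.
Moment B: the car stereo is now a real source in the story world and the characters hear it → diegetic.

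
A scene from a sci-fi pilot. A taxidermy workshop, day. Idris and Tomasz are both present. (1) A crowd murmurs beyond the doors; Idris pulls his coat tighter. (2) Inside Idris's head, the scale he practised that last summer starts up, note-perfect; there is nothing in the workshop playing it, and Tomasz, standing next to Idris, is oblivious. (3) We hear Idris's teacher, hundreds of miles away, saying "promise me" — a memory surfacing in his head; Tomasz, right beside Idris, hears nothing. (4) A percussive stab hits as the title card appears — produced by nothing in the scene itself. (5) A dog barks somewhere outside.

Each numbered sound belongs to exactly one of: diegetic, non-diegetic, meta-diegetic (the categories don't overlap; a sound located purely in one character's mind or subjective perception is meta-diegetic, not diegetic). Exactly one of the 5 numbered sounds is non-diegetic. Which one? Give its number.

(1) is diegetic: ambient/room sound belonging to the story's physical space.
(2) is meta-diegetic: remembered music, private to Idris — Tomasz is oblivious because it isn't in the room.
(3) is meta-diegetic: a remembered line, private to Idris — not present in the room, not audible to Tomasz.
(4) an editorial stinger — it belongs to the cut, not the story world → non-diegetic.
(5) a dog is a real object/event in the scene's world → diegetic.
Only (4) is non-diegetic.

4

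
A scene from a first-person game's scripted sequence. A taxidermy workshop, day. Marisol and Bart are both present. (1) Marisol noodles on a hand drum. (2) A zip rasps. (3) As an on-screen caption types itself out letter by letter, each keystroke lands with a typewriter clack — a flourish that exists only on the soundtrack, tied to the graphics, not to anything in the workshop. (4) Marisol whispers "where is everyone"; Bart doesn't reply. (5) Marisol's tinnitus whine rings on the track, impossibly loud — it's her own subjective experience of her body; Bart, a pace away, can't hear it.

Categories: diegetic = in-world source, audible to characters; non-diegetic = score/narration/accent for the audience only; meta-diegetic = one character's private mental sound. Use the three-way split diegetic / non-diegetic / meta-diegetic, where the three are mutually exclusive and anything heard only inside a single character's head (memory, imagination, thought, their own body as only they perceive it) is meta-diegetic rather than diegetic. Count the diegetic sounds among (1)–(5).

(1) is diegetic: the instrument and the performer are both in the scene.
(2) is diegetic: the sound comes from a zip physically present in the location.
(3) it accompanies on-screen graphics, not anything inside the story world → non-diegetic.
Sound (4): Marisol is a character speaking aloud in the scene, so diegetic.
(5) is meta-diegetic: it's Marisol's internal bodily sensation rendered as sound; only Marisol 'hears' it.
Diegetic: (1), (2), (4) — that's 3.

3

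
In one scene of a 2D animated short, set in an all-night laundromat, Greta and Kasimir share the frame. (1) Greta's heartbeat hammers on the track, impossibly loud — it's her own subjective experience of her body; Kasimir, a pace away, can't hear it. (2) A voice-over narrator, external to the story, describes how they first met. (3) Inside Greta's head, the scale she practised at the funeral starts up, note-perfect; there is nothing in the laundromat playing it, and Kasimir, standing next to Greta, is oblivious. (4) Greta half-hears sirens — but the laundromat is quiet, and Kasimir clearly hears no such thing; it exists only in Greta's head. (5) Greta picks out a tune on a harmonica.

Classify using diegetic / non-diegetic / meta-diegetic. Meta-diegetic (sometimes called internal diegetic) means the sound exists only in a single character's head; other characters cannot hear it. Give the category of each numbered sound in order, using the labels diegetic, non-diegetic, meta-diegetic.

meta-diegetic, non-diegetic, meta-diegetic, meta-diegetic, diegetic

Sound (1): point-of-audition from inside Greta's body; not a sound in the room, so meta-diegetic.
Sound (2): the narrator exists outside the story world, addressing only the audience, so non-diegetic.
(3) remembered music, private to Greta — Kasimir is oblivious because it isn't in the room → meta-diegetic.
(4) is meta-diegetic: subjective to Greta: the laundromat is silent and Kasimir hears nothing.
(5) is diegetic: a character is playing a harmonica on screen.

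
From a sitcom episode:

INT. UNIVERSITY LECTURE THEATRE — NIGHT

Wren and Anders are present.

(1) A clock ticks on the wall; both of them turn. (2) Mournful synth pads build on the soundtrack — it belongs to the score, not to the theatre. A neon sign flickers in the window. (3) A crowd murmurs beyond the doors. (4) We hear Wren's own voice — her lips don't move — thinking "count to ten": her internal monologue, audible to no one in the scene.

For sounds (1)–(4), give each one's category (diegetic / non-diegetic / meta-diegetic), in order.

Sound (1): an in-world source (a clock); characters could hear it, so diegetic.
Sound (2): it has no source in the story world and no character can hear it — it's underscore, so non-diegetic.
(3) a crowd is part of the location's real environment → diegetic.
(4) is meta-diegetic: internal monologue — inside Wren's mind, not spoken into the scene.

diegetic, non-diegetic, diegetic, meta-diegetic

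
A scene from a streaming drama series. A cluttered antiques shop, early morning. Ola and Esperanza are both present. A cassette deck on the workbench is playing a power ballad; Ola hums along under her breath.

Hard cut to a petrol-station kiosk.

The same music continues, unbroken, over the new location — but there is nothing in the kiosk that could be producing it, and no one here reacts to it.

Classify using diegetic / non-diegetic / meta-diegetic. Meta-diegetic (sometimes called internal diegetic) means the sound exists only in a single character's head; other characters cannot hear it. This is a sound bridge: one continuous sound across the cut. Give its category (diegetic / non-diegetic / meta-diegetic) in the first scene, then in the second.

diegetic, non-diegetic

Scene one: a cassette deck is an on-screen source and Ola reacts to it → diegetic.
Scene two: there is no source in the kiosk and no one hears it — it's now underscore → non-diegetic.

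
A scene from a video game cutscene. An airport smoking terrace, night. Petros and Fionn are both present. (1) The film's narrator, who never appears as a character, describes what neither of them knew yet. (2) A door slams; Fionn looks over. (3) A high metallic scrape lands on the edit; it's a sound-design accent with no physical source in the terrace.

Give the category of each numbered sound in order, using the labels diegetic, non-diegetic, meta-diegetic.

non-diegetic, diegetic, non-diegetic

(1) commentary laid over the scene from outside the fiction → non-diegetic.
(2) is diegetic: the sound comes from a door physically present in the location.
(3) is non-diegetic: nothing in the scene produces it; it's an accent added for the audience.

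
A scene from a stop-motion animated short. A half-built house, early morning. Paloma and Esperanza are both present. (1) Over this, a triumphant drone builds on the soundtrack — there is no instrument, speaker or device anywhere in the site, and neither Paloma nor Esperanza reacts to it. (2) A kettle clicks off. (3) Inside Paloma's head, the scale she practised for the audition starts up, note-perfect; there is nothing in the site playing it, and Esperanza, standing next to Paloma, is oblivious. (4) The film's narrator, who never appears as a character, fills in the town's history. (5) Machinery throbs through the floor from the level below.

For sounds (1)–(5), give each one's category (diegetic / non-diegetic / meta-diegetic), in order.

non-diegetic, diegetic, meta-diegetic, non-diegetic, diegetic

(1) is non-diegetic: it has no source in the story world and no character can hear it — it's underscore.
(2) is diegetic: an in-world source (a kettle); characters could hear it.
(3) is meta-diegetic: it lives in Paloma's subjectivity, not in the site.
Sound (4): commentary laid over the scene from outside the fiction, so non-diegetic.
Sound (5): it's the actual ambient sound of the location, so diegetic.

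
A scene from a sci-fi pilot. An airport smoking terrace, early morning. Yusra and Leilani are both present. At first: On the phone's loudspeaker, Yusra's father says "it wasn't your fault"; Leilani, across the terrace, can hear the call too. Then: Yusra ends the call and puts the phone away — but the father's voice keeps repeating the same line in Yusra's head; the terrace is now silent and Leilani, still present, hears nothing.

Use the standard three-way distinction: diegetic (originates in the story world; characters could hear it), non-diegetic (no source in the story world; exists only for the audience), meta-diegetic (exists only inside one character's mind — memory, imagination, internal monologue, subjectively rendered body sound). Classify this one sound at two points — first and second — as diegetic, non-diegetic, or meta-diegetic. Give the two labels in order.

First: the loudspeaker is an in-world source; both Yusra and Leilani hear the call → diegetic.
Second: with the phone off, the voice continues only as Yusra's private mental replay — Leilani can't hear it → meta-diegetic.

diegetic, meta-diegetic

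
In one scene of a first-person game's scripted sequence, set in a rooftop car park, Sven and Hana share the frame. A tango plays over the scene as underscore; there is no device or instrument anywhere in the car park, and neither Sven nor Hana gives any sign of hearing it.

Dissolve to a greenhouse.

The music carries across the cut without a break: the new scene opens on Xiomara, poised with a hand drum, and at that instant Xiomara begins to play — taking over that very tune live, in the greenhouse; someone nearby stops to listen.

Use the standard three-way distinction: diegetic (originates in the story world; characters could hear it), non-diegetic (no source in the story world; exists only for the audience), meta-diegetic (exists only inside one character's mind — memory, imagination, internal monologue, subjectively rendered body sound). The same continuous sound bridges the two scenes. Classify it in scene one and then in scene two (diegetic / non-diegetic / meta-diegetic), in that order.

non-diegetic, diegetic

Scene one: there's no in-world source anywhere and no character hears it — underscore for the audience only → non-diegetic.
Scene two: from the moment Xiomara starts playing, the tune is being performed on a hand drum inside the story world and another character hears it → diegetic.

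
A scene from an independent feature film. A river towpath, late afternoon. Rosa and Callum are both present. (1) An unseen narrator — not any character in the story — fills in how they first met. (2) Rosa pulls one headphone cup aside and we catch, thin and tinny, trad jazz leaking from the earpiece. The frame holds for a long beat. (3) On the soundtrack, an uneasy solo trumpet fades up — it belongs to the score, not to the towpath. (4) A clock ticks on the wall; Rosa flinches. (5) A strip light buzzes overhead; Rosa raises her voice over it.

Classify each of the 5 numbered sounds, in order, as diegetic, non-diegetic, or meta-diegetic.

(1) commentary laid over the scene from outside the fiction → non-diegetic.
Sound (2): the earpiece is a real device on Rosa's head — source music, so diegetic.
(3) is non-diegetic: nothing in the towpath produces it and the characters don't hear it — pure soundtrack.
(4) is diegetic: a clock is a real object/event in the scene's world.
(5) it's the actual ambient sound of the location → diegetic.

non-diegetic, diegetic, non-diegetic, diegetic, diegetic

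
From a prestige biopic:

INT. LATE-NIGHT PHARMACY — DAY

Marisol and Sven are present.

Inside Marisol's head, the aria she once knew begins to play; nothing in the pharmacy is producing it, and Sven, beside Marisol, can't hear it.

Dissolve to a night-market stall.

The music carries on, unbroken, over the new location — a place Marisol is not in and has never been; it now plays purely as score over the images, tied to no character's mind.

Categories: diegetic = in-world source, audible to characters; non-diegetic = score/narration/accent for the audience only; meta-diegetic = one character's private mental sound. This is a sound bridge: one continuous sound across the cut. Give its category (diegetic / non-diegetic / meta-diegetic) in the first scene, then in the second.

meta-diegetic, non-diegetic

Scene one: the music exists only inside Marisol's mind; Sven can't hear it → meta-diegetic.
Scene two: it's detached from Marisol entirely and plays over unrelated images with no in-world source — conventional underscore → non-diegetic.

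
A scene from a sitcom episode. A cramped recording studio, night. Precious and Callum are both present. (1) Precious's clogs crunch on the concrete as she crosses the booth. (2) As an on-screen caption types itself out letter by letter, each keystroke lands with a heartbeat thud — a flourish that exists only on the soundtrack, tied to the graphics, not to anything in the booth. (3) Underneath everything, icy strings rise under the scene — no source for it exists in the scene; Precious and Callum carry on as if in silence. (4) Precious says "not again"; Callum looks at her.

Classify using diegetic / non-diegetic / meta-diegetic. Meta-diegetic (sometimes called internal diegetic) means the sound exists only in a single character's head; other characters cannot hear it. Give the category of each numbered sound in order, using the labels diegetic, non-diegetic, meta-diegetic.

diegetic, non-diegetic, non-diegetic, diegetic

Sound (1): Precious's footsteps are produced in the story world, so diegetic.
(2) the caption isn't part of the story world, so neither is the sound tied to it → non-diegetic.
(3) is non-diegetic: nothing in the booth produces it and the characters don't hear it — pure soundtrack.
(4) on-screen dialogue — Precious speaks and Callum is there to hear → diegetic.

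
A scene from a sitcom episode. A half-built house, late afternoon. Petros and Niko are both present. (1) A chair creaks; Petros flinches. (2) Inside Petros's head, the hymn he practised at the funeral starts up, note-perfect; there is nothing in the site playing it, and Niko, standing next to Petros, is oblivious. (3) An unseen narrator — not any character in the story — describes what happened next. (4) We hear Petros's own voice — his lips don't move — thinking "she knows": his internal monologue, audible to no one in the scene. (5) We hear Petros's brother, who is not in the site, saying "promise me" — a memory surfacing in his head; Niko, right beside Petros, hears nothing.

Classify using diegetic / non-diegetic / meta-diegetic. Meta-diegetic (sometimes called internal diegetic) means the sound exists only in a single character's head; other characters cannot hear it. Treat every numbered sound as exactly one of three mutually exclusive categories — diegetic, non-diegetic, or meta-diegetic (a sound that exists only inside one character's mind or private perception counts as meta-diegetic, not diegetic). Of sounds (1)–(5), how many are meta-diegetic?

3

(1) is diegetic: the sound comes from a chair physically present in the location.
Sound (2): the music is a memory playing inside Petros's mind alone; no real-world source, Niko can't hear it, so meta-diegetic.
Sound (3): the narrator exists outside the story world, addressing only the audience, so non-diegetic.
(4) is meta-diegetic: Petros's thought-voice: a private mental sound no other character can hear.
(5) a remembered line, private to Petros — not present in the room, not audible to Niko → meta-diegetic.
Meta-diegetic: (2), (4), (5) — that's 3.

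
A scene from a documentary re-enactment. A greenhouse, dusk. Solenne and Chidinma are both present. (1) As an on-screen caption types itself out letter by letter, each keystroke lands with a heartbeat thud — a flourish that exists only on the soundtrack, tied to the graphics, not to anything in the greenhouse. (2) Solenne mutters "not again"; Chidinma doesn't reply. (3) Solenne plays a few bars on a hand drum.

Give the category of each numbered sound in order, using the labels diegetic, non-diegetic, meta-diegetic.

(1) is non-diegetic: the caption isn't part of the story world, so neither is the sound tied to it.
Sound (2): spoken by a character present in the story world, so diegetic.
(3) is diegetic: Solenne is producing the music live, in the story world.

non-diegetic, diegetic, diegetic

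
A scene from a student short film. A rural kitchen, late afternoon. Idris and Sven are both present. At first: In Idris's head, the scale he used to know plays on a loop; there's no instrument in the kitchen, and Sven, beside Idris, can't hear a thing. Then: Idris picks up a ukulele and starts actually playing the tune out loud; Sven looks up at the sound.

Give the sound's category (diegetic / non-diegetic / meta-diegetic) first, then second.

First: the tune exists only as Idris's private memory; Sven can't hear it → meta-diegetic.
Second: Idris is now producing it live on a ukulele, in the room, and Sven hears it → diegetic.

meta-diegetic, diegetic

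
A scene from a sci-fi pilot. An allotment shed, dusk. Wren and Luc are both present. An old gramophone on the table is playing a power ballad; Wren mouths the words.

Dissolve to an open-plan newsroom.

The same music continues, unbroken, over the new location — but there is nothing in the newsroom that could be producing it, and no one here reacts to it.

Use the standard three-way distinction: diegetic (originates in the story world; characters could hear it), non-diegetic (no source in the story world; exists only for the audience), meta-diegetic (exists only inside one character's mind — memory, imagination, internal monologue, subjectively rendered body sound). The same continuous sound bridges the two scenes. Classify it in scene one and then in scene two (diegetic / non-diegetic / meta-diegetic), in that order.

diegetic, non-diegetic

Scene one: an old gramophone is an on-screen source and Wren reacts to it → diegetic.
Scene two: there is no source in the newsroom and no one hears it — it's now underscore → non-diegetic.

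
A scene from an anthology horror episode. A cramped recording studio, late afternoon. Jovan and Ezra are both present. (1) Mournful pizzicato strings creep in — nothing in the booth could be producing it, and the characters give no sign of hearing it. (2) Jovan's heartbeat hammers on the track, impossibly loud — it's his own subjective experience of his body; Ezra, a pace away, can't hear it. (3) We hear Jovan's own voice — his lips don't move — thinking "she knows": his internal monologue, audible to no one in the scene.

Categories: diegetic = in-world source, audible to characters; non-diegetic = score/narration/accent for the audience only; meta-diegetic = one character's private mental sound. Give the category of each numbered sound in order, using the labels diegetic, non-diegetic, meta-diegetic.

Sound (1): nothing in the booth produces it and the characters don't hear it — pure soundtrack, so non-diegetic.
Sound (2): point-of-audition from inside Jovan's body; not a sound in the room, so meta-diegetic.
(3) it's Jovan's unspoken thought, heard only by the audience via his subjectivity → meta-diegetic.

non-diegetic, meta-diegetic, meta-diegetic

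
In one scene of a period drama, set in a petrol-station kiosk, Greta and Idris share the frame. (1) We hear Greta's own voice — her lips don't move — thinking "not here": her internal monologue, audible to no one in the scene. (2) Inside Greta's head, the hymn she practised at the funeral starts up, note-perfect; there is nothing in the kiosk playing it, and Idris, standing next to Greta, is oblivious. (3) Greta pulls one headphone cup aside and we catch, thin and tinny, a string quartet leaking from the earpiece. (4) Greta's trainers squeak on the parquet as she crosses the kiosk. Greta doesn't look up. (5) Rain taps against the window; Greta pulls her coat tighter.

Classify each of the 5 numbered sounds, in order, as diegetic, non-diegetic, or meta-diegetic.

(1) is meta-diegetic: Greta's thought-voice: a private mental sound no other character can hear.
Sound (2): it lives in Greta's subjectivity, not in the kiosk, so meta-diegetic.
(3) is diegetic: it's leaking from a physical pair of headphones in the scene.
Sound (4): a character's body making contact with the set — an in-world sound, so diegetic.
(5) ambient/room sound belonging to the story's physical space → diegetic.

meta-diegetic, meta-diegetic, diegetic, diegetic, diegetic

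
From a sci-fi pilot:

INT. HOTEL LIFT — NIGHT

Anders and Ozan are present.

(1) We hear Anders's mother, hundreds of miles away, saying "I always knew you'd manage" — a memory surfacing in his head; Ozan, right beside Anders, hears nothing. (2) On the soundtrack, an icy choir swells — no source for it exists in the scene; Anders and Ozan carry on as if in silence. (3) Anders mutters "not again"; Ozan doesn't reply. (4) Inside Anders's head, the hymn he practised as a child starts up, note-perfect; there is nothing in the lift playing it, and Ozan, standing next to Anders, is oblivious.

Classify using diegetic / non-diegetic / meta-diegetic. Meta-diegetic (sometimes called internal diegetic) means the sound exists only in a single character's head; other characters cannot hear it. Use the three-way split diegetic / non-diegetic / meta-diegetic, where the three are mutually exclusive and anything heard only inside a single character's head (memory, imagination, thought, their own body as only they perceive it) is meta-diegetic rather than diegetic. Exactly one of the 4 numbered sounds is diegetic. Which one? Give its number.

Sound (1): a remembered line, private to Anders — not present in the room, not audible to Ozan, so meta-diegetic.
Sound (2): score with no on-screen or off-screen source; it exists for the audience alone, so non-diegetic.
(3) spoken by a character present in the story world → diegetic.
(4) the music is a memory playing inside Anders's mind alone; no real-world source, Ozan can't hear it → meta-diegetic.
Only (3) is diegetic.

3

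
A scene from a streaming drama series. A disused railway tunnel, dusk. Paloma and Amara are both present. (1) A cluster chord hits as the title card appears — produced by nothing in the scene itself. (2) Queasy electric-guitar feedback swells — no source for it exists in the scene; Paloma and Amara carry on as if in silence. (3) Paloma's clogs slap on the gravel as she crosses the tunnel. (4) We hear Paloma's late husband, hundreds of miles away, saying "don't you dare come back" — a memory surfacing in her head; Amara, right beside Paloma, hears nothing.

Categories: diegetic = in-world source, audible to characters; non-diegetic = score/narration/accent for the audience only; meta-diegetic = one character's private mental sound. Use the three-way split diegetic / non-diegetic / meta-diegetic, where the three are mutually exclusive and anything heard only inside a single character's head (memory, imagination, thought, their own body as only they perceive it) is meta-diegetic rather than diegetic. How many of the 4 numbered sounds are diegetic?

(1) is non-diegetic: it's a sound-design accent with no in-world source; no one in the scene can hear it.
(2) is non-diegetic: it has no source in the story world and no character can hear it — it's underscore.
(3) it's the physical sound of Paloma moving in the space → diegetic.
Sound (4): the voice is a memory playing only inside Paloma's mind; Amara can't hear it, so meta-diegetic.
So 1 of the 4 is diegetic: (3).

1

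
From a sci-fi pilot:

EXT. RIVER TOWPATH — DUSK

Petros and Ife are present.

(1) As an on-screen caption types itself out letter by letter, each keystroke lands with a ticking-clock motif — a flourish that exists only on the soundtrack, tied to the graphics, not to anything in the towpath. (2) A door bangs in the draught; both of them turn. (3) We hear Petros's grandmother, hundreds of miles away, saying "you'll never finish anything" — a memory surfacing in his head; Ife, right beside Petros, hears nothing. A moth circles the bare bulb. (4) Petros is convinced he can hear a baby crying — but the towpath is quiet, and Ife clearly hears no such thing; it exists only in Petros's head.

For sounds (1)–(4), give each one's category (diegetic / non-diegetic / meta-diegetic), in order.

(1) it accompanies on-screen graphics, not anything inside the story world → non-diegetic.
(2) is diegetic: a door is a real object/event in the scene's world.
(3) is meta-diegetic: it's Petros's recollection rendered as sound; the other character can't hear it.
Sound (4): Petros alone 'hears' it — an imagined sound, not present in the space, so meta-diegetic.

non-diegetic, diegetic, meta-diegetic, meta-diegetic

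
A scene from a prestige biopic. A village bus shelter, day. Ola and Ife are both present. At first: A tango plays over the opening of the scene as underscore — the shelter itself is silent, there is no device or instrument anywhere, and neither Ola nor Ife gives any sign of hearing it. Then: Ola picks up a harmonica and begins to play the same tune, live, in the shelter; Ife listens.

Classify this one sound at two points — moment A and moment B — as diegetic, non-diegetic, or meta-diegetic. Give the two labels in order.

non-diegetic, diegetic

Moment A: no in-world source exists and no character can hear it — underscore → non-diegetic.
Moment B: a harmonica is now a real source in the story world and the characters hear it → diegetic.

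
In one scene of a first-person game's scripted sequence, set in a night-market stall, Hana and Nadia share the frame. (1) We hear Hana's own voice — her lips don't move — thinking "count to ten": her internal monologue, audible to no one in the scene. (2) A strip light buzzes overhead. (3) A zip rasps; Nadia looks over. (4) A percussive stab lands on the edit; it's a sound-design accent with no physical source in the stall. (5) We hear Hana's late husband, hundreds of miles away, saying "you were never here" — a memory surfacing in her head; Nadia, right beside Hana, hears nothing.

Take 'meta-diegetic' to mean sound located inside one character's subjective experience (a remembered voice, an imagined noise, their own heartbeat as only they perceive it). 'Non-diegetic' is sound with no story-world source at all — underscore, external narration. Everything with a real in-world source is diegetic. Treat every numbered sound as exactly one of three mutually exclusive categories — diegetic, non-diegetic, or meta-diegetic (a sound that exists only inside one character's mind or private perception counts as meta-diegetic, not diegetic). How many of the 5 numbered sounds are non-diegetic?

1

Sound (1): Hana's thought-voice: a private mental sound no other character can hear, so meta-diegetic.
Sound (2): it's the actual ambient sound of the location, so diegetic.
(3) is diegetic: a zip is a real object/event in the scene's world.
(4) nothing in the scene produces it; it's an accent added for the audience → non-diegetic.
Sound (5): a remembered line, private to Hana — not present in the room, not audible to Nadia, so meta-diegetic.
Non-diegetic: (4) — that's 1.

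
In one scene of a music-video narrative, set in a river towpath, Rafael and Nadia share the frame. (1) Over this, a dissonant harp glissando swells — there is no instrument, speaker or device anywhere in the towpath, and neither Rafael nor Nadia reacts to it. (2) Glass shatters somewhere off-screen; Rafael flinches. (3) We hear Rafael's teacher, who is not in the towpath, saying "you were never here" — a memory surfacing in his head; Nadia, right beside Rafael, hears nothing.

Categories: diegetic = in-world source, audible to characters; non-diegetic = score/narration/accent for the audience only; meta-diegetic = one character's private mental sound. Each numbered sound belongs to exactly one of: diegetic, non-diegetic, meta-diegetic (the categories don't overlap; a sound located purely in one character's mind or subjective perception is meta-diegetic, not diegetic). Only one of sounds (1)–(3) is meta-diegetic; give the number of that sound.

3

(1) nothing in the towpath produces it and the characters don't hear it — pure soundtrack → non-diegetic.
(2) an in-world source (glass); characters could hear it → diegetic.
Sound (3): it's Rafael's recollection rendered as sound; the other character can't hear it, so meta-diegetic.
Only (3) is meta-diegetic.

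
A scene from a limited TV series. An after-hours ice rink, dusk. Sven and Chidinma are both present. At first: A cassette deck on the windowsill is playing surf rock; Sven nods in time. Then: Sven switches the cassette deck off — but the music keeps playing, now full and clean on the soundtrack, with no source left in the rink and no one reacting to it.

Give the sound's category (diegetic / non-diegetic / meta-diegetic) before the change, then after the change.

Before the change: a cassette deck is a real in-scene source and Sven reacts to it → diegetic.
After the change: there is no longer any in-world source and no one can hear it — it has become underscore → non-diegetic.

diegetic, non-diegetic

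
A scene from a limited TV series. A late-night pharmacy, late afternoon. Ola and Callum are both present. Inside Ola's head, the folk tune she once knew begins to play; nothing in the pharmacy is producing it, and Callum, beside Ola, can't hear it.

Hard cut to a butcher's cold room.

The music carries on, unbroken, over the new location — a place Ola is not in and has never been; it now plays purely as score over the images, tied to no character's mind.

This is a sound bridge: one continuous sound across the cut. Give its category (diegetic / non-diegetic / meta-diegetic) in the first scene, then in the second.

Scene one: the music exists only inside Ola's mind; Callum can't hear it → meta-diegetic.
Scene two: it's detached from Ola entirely and plays over unrelated images with no in-world source — conventional underscore → non-diegetic.

meta-diegetic, non-diegetic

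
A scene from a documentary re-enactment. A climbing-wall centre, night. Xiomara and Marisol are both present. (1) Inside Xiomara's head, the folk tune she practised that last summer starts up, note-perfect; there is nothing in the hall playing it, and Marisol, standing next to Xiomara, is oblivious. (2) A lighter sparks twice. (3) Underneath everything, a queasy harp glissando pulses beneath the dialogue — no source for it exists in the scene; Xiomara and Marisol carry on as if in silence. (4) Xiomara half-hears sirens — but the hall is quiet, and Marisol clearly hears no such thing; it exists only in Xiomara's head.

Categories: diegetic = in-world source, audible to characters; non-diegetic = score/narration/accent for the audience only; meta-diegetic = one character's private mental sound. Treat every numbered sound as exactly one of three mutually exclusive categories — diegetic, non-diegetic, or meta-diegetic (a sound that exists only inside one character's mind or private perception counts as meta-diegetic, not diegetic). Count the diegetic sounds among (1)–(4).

1

(1) the music is a memory playing inside Xiomara's mind alone; no real-world source, Marisol can't hear it → meta-diegetic.
(2) is diegetic: a lighter is a real object/event in the scene's world.
(3) is non-diegetic: nothing in the hall produces it and the characters don't hear it — pure soundtrack.
(4) subjective to Xiomara: the hall is silent and Marisol hears nothing → meta-diegetic.
So 1 of the 4 is diegetic: (2).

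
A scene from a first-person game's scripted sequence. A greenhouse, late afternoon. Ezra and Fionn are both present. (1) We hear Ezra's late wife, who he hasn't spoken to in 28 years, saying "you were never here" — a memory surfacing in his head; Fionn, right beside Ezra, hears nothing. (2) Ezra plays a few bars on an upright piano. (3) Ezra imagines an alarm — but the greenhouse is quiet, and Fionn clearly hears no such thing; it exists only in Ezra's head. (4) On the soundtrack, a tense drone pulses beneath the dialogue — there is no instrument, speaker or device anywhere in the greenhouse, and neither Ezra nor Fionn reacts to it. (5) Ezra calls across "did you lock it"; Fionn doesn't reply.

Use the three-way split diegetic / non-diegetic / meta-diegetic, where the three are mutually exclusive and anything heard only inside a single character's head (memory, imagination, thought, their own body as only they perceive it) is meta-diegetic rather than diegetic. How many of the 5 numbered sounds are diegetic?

(1) is meta-diegetic: it's Ezra's recollection rendered as sound; the other character can't hear it.
Sound (2): a character is playing an upright piano on screen, so diegetic.
(3) the sound is imagined by Ezra; nothing in the story world is producing it and Fionn can't hear it → meta-diegetic.
(4) is non-diegetic: nothing in the greenhouse produces it and the characters don't hear it — pure soundtrack.
Sound (5): spoken by a character present in the story world, so diegetic.
Diegetic: (2), (5) — that's 2.

2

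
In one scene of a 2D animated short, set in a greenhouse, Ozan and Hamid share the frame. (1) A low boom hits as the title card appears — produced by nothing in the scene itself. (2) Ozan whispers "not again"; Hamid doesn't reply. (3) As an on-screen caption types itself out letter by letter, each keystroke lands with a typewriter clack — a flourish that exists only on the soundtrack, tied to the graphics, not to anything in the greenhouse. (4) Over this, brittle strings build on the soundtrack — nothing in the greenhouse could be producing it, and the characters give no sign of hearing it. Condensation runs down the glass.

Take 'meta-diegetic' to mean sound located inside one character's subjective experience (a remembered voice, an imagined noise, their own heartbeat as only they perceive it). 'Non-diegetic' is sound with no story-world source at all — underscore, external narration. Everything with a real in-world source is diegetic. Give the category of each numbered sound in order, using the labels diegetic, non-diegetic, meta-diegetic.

(1) is non-diegetic: nothing in the scene produces it; it's an accent added for the audience.
(2) is diegetic: on-screen dialogue — Ozan speaks and Hamid is there to hear.
Sound (3): sound married to a title/caption — outside the diegesis by definition, so non-diegetic.
(4) is non-diegetic: it has no source in the story world and no character can hear it — it's underscore.

non-diegetic, diegetic, non-diegetic, non-diegetic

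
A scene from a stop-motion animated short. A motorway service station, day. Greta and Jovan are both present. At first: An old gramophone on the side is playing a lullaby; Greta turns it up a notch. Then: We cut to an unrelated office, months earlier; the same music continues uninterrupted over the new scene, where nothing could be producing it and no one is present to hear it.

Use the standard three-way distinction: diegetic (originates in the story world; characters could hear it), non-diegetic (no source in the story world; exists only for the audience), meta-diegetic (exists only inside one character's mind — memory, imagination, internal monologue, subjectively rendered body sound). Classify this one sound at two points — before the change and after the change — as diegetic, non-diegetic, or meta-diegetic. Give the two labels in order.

Before the change: an old gramophone is a real in-scene source and Greta reacts to it → diegetic.
After the change: there is no longer any in-world source and no one can hear it — it has become underscore → non-diegetic.

diegetic, non-diegetic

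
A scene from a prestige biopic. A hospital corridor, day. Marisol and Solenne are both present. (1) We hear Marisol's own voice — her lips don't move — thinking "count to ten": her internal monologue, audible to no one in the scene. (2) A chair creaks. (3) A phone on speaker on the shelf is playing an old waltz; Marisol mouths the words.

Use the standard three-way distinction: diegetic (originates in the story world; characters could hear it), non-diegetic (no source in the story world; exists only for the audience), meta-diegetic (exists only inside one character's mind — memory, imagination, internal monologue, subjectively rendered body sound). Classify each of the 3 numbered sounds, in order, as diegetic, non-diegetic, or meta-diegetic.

(1) it's Marisol's unspoken thought, heard only by the audience via her subjectivity → meta-diegetic.
(2) is diegetic: a chair is a real object/event in the scene's world.
(3) is diegetic: the music comes from an on-screen device that Marisol responds to.

meta-diegetic, diegetic, diegetic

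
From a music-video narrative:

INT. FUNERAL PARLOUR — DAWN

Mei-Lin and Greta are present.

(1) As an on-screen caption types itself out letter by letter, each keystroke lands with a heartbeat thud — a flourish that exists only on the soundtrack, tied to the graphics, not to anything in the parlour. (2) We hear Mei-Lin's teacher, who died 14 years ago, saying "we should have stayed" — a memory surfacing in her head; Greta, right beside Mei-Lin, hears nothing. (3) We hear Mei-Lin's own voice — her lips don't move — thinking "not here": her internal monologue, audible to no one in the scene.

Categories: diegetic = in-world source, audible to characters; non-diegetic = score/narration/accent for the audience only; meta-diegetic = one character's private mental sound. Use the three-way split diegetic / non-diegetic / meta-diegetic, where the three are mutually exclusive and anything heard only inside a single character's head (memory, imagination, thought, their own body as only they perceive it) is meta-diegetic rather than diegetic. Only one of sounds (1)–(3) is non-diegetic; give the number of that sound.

1

Sound (1): sound married to a title/caption — outside the diegesis by definition, so non-diegetic.
(2) is meta-diegetic: it's Mei-Lin's recollection rendered as sound; the other character can't hear it.
(3) it's Mei-Lin's unspoken thought, heard only by the audience via her subjectivity → meta-diegetic.
Only (1) is non-diegetic.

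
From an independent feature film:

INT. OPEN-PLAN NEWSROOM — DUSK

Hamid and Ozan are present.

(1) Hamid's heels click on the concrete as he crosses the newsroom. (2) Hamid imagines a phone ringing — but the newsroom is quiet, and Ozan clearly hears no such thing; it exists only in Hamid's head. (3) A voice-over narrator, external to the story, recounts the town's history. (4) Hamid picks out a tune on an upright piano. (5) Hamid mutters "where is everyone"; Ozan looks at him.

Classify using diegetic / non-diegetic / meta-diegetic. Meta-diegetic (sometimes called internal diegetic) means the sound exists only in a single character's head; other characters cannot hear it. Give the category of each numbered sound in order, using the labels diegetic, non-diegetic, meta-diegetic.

(1) it's the physical sound of Hamid moving in the space → diegetic.
(2) is meta-diegetic: Hamid alone 'hears' it — an imagined sound, not present in the space.
Sound (3): commentary laid over the scene from outside the fiction, so non-diegetic.
(4) is diegetic: Hamid is producing the music live, in the story world.
Sound (5): on-screen dialogue — Hamid speaks and Ozan is there to hear, so diegetic.

diegetic, meta-diegetic, non-diegetic, diegetic, diegetic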